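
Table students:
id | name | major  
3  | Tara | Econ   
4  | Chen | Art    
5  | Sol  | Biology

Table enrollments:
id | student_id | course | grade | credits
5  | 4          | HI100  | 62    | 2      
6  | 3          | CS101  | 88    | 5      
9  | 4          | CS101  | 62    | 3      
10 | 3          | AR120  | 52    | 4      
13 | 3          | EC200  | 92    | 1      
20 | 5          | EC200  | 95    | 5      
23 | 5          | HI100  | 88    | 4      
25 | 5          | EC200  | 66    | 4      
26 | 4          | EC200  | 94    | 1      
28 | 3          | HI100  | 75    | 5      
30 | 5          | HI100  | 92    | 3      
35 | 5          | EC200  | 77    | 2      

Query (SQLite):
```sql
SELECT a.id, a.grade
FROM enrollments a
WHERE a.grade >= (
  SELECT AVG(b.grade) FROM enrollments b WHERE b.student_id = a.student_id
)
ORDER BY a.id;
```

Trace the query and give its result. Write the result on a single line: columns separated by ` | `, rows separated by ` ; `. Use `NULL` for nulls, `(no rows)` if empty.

For each enrollments row a, compute AVG(grade) over rows sharing a.student_id.
Keep row a if a.grade >= that per-group AVG.
  student_id=3: AVG(grade) = 76.75
  student_id=4: AVG(grade) = 72.666667
  student_id=5: AVG(grade) = 83.6

6 | 88 ; 13 | 92 ; 20 | 95 ; 23 | 88 ; 26 | 94 ; 30 | 92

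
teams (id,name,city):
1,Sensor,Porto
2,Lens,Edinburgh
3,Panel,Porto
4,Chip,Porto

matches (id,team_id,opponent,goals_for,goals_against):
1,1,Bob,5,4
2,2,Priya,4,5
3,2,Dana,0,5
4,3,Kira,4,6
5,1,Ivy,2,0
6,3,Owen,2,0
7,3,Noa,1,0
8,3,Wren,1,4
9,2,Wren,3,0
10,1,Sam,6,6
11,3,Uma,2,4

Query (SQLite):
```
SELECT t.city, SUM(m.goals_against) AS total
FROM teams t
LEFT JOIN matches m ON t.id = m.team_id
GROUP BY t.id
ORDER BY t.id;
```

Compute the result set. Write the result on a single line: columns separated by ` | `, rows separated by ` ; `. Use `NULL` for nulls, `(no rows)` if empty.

Porto | 10 ; Edinburgh | 10 ; Porto | 14 ; Porto | NULL

LEFT JOIN keeps every teams row; unmatched ones get NULL for matches columns.
Group by teams.id and compute SUM(m.goals_against). SUM over an all-NULL group is NULL.
  1: ids {1, 5, 10} → SUM(m.goals_against)=10
  2: ids {2, 3, 9} → SUM(m.goals_against)=10
  3: ids {4, 6, 7, 8, 11} → SUM(m.goals_against)=14
  4: ids {—} → SUM(m.goals_against)=NULL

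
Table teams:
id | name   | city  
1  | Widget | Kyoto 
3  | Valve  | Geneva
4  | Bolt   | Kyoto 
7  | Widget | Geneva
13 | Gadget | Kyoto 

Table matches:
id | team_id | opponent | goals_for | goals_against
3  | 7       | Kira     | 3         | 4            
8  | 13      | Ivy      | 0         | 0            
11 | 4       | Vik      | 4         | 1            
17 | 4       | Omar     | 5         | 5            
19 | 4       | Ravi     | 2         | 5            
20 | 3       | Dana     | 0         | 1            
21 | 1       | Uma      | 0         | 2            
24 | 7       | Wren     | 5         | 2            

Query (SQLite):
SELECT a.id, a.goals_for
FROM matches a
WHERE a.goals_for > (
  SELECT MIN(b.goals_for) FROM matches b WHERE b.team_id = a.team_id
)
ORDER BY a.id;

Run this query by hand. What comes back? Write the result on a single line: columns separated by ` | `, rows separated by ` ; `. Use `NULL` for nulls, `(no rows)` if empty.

For each matches row a, compute MIN(goals_for) over rows sharing a.team_id.
Keep row a if a.goals_for > that per-group MIN.
  team_id=1: MIN(goals_for) = 0
  team_id=3: MIN(goals_for) = 0
  team_id=4: MIN(goals_for) = 2
  team_id=7: MIN(goals_for) = 3
  team_id=13: MIN(goals_for) = 0

11 | 4 ; 17 | 5 ; 24 | 5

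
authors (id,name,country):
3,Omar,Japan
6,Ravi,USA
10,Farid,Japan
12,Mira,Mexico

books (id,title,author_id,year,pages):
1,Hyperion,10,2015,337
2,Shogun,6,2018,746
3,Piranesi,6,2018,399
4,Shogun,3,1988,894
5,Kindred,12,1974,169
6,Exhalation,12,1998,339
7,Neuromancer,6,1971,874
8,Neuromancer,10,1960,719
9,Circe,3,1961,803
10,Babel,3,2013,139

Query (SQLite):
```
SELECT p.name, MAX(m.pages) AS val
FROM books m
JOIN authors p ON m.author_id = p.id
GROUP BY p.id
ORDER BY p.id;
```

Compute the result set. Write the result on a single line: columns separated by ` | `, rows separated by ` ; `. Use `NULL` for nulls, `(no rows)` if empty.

Join each books row to its authors via author_id.
Group joined rows by authors.id; compute MAX(m.pages) per group.
  3: ids {4, 9, 10} → MAX(m.pages)=894
  6: ids {2, 3, 7} → MAX(m.pages)=874
  10: ids {1, 8} → MAX(m.pages)=719
  12: ids {5, 6} → MAX(m.pages)=339

Omar | 894 ; Ravi | 874 ; Farid | 719 ; Mira | 339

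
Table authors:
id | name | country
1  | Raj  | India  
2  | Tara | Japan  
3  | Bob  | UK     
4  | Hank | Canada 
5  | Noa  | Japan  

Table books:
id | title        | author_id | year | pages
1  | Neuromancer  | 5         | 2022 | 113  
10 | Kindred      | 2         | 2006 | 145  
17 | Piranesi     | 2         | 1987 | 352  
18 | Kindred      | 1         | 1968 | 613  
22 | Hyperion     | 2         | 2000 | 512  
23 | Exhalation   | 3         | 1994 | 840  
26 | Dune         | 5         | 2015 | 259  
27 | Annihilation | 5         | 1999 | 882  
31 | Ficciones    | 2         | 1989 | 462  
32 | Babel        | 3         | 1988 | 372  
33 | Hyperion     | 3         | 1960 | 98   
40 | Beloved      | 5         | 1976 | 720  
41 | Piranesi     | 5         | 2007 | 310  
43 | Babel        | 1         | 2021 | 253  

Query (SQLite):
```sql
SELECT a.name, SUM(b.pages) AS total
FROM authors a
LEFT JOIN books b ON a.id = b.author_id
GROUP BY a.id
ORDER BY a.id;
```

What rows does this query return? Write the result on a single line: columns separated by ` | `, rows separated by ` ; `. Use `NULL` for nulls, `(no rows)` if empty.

LEFT JOIN keeps every authors row; unmatched ones get NULL for books columns.
Group by authors.id and compute SUM(b.pages). SUM over an all-NULL group is NULL.
  1: ids {18, 43} → SUM(b.pages)=866
  2: ids {10, 17, 22, 31} → SUM(b.pages)=1471
  3: ids {23, 32, 33} → SUM(b.pages)=1310
  4: ids {—} → SUM(b.pages)=NULL
  5: ids {1, 26, 27, 40, 41} → SUM(b.pages)=2284

Raj | 866 ; Tara | 1471 ; Bob | 1310 ; Hank | NULL ; Noa | 2284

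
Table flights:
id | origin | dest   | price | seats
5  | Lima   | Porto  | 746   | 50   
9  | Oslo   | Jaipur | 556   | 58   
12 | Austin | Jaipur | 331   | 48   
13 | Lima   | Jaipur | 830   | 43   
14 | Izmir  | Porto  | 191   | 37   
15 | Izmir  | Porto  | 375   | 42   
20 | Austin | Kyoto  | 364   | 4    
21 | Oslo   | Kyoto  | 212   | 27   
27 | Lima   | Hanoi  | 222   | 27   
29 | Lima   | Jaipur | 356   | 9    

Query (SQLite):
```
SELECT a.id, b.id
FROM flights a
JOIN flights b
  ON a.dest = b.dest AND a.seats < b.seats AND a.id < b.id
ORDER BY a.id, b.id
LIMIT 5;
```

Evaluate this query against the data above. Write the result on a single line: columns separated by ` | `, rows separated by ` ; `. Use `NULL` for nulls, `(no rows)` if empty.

14 | 15 ; 20 | 21

Pairs (a,b) with same dest, a.seats < b.seats, a.id < b.id.
dest groups: Hanoi:{27} Jaipur:{9,12,13,29} Kyoto:{20,21} Porto:{5,14,15}
Ordered by (a.id, b.id); first 5.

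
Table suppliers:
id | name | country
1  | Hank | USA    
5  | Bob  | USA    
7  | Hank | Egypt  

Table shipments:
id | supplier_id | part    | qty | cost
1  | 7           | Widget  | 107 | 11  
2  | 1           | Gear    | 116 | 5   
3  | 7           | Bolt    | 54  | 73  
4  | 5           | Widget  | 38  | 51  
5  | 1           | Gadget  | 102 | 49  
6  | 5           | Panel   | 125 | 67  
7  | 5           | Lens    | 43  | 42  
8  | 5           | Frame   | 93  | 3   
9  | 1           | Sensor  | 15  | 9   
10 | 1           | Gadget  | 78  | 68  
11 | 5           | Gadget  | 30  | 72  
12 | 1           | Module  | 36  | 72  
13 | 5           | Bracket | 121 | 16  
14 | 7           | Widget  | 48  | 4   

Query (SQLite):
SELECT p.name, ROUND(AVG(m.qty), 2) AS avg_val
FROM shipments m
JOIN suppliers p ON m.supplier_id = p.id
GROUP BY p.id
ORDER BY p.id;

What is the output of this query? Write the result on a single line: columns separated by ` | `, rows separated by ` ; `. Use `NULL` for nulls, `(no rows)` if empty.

Join each shipments row to its suppliers via supplier_id.
Group joined rows by suppliers.id; compute ROUND(AVG(m.qty), 2) per group.
  1: ids {2, 5, 9, 10, 12} → ROUND(AVG(m.qty), 2)=69.4
  5: ids {4, 6, 7, 8, 11, 13} → ROUND(AVG(m.qty), 2)=75
  7: ids {1, 3, 14} → ROUND(AVG(m.qty), 2)=69.67

Hank | 69.4 ; Bob | 75 ; Hank | 69.67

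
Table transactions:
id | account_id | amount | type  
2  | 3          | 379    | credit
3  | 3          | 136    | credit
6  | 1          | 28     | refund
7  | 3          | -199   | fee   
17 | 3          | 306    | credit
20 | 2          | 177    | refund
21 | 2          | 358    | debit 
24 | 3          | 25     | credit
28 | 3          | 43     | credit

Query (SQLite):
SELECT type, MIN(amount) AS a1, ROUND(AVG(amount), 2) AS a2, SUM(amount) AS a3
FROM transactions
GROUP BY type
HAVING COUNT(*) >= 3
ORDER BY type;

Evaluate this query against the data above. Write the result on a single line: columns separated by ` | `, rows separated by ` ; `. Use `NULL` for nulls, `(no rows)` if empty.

credit | 25 | 177.8 | 889

Group transactions by type.
Per group compute: MIN(amount), ROUND(AVG(amount), 2), SUM(amount).
HAVING: drop groups with fewer than 3 rows.
  credit: ids {2, 3, 17, 24, 28} → MIN(amount)=25, ROUND(AVG(amount), 2)=177.8, SUM(amount)=889
  debit: ids {21} → MIN(amount)=358, ROUND(AVG(amount), 2)=358, SUM(amount)=358
  fee: ids {7} → MIN(amount)=-199, ROUND(AVG(amount), 2)=-199, SUM(amount)=-199
  refund: ids {6, 20} → MIN(amount)=28, ROUND(AVG(amount), 2)=102.5, SUM(amount)=205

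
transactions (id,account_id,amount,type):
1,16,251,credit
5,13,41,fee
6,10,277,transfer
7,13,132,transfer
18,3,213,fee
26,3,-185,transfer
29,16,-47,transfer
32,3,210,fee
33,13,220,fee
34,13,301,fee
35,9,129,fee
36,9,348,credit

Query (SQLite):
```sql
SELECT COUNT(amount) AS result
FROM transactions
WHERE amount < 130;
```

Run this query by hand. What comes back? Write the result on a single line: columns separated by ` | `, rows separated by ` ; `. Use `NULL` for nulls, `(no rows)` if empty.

4

Rows where amount < 130 → amount values: [41, -185, -47, 129].
COUNT(amount) counts non-NULL values → 4.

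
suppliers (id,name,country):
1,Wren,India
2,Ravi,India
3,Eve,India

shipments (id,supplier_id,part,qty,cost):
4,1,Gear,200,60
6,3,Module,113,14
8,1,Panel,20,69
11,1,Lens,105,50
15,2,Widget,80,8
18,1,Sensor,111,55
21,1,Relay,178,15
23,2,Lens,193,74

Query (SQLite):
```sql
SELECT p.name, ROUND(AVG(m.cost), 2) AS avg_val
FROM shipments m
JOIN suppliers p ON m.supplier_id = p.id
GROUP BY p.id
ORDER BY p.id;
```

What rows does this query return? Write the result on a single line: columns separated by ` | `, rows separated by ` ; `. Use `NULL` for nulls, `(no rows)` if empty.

Wren | 49.8 ; Ravi | 41 ; Eve | 14

Join each shipments row to its suppliers via supplier_id.
Group joined rows by suppliers.id; compute ROUND(AVG(m.cost), 2) per group.
  1: ids {4, 8, 11, 18, 21} → ROUND(AVG(m.cost), 2)=49.8
  2: ids {15, 23} → ROUND(AVG(m.cost), 2)=41
  3: ids {6} → ROUND(AVG(m.cost), 2)=14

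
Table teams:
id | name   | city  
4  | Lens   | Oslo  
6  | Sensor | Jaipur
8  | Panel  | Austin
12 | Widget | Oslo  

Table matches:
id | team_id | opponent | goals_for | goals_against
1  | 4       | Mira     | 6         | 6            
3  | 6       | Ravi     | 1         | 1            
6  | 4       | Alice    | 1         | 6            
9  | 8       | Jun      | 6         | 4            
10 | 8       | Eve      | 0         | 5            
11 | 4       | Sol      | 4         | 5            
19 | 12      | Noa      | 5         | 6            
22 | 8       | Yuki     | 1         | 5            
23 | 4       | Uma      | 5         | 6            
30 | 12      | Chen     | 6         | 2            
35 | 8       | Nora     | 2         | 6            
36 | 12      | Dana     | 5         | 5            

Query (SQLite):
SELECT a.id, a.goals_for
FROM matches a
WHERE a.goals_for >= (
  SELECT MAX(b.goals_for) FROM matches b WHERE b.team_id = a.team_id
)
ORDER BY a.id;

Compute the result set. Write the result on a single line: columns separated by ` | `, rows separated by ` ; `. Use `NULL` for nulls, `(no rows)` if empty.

For each matches row a, compute MAX(goals_for) over rows sharing a.team_id.
Keep row a if a.goals_for >= that per-group MAX.
  team_id=4: MAX(goals_for) = 6
  team_id=6: MAX(goals_for) = 1
  team_id=8: MAX(goals_for) = 6
  team_id=12: MAX(goals_for) = 6

1 | 6 ; 3 | 1 ; 9 | 6 ; 30 | 6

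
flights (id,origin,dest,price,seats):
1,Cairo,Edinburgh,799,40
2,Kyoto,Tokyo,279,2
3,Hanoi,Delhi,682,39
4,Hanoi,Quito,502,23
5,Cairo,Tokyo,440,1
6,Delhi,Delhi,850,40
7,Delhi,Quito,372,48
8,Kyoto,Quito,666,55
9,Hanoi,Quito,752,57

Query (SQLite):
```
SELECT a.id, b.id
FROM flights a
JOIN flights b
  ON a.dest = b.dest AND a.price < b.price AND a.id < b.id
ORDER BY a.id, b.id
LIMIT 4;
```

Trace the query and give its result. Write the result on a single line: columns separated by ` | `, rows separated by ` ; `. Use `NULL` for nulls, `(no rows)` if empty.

2 | 5 ; 3 | 6 ; 4 | 8 ; 4 | 9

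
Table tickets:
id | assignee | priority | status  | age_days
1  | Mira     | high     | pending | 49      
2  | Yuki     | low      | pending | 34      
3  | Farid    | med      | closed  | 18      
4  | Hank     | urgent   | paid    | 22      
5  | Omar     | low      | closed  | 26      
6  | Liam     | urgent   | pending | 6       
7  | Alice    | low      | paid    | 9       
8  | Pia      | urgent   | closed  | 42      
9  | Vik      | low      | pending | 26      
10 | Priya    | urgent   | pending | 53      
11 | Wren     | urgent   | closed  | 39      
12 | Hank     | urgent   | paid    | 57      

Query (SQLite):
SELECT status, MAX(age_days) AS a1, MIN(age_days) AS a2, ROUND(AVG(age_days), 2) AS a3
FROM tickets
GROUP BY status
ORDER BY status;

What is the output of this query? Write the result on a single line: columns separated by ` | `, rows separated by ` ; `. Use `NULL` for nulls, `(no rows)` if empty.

closed | 42 | 18 | 31.25 ; paid | 57 | 9 | 29.33 ; pending | 53 | 6 | 33.6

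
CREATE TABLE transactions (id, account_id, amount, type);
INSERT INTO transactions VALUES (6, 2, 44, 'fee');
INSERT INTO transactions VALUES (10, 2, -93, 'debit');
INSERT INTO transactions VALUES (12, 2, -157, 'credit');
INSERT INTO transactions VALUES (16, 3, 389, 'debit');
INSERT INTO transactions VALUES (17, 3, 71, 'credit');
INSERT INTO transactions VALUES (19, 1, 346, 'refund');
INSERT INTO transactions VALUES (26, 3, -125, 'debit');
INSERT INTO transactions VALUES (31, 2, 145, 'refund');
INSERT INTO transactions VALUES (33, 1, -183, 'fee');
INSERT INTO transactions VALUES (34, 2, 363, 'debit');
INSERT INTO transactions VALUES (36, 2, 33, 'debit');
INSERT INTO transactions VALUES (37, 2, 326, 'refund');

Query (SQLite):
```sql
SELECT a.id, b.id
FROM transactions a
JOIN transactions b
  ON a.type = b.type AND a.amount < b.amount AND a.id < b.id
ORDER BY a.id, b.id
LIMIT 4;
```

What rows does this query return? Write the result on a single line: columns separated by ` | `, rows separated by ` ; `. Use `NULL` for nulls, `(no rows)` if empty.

Pairs (a,b) with same type, a.amount < b.amount, a.id < b.id.
type groups: credit:{12,17} debit:{10,16,26,34,36} fee:{6,33} refund:{19,31,37}
Ordered by (a.id, b.id); first 4.

10 | 16 ; 10 | 34 ; 10 | 36 ; 12 | 17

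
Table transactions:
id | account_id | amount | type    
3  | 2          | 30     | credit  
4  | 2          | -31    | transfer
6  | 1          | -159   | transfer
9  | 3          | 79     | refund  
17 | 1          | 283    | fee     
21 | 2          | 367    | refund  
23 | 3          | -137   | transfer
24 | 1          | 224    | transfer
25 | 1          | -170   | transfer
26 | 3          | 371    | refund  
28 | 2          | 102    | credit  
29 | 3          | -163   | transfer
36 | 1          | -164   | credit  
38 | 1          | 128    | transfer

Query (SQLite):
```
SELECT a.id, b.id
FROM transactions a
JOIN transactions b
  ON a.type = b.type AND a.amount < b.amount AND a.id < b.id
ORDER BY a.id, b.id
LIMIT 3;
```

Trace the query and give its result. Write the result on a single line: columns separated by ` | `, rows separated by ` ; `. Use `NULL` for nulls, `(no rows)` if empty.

Pairs (a,b) with same type, a.amount < b.amount, a.id < b.id.
type groups: credit:{3,28,36} fee:{17} refund:{9,21,26} transfer:{4,6,23,24,25,29,38}
Ordered by (a.id, b.id); first 3.

3 | 28 ; 4 | 24 ; 4 | 38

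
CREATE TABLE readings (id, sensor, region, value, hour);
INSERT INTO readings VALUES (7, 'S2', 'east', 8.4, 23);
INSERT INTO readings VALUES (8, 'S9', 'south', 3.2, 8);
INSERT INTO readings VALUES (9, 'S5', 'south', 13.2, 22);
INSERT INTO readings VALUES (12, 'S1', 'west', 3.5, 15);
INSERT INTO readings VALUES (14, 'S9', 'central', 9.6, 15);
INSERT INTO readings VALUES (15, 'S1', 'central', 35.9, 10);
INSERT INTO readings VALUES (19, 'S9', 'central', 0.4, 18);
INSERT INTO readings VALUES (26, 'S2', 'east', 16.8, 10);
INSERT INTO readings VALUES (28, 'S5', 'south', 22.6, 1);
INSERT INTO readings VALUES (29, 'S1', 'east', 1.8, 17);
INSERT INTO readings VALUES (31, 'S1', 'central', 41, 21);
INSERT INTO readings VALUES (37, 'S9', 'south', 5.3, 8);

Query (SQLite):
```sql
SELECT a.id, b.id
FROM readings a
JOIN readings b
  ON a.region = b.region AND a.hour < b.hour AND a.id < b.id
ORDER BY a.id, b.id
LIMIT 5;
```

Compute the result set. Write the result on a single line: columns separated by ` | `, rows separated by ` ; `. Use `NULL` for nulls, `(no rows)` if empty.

Pairs (a,b) with same region, a.hour < b.hour, a.id < b.id.
region groups: central:{14,15,19,31} east:{7,26,29} south:{8,9,28,37} west:{12}
Ordered by (a.id, b.id); first 5.

8 | 9 ; 14 | 19 ; 14 | 31 ; 15 | 19 ; 15 | 31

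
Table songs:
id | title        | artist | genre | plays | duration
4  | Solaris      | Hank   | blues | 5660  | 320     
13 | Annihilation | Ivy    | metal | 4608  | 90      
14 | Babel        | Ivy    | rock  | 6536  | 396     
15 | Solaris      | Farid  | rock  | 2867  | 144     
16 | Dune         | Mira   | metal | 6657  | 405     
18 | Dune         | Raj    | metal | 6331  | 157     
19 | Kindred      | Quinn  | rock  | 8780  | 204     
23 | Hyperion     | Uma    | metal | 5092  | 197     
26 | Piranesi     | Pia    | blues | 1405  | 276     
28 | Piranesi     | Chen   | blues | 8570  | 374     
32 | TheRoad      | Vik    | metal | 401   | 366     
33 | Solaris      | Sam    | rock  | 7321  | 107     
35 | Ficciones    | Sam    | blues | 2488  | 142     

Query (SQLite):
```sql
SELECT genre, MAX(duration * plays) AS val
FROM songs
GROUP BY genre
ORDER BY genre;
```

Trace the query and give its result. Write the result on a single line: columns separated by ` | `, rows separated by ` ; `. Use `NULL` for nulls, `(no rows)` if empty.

For each row compute duration * plays.
Group by genre; take MAX of the expression per group.
  blues: ids {4, 26, 28, 35} → MAX(duration * plays)=3205180
  metal: ids {13, 16, 18, 23, 32} → MAX(duration * plays)=2696085
  rock: ids {14, 15, 19, 33} → MAX(duration * plays)=2588256

blues | 3205180 ; metal | 2696085 ; rock | 2588256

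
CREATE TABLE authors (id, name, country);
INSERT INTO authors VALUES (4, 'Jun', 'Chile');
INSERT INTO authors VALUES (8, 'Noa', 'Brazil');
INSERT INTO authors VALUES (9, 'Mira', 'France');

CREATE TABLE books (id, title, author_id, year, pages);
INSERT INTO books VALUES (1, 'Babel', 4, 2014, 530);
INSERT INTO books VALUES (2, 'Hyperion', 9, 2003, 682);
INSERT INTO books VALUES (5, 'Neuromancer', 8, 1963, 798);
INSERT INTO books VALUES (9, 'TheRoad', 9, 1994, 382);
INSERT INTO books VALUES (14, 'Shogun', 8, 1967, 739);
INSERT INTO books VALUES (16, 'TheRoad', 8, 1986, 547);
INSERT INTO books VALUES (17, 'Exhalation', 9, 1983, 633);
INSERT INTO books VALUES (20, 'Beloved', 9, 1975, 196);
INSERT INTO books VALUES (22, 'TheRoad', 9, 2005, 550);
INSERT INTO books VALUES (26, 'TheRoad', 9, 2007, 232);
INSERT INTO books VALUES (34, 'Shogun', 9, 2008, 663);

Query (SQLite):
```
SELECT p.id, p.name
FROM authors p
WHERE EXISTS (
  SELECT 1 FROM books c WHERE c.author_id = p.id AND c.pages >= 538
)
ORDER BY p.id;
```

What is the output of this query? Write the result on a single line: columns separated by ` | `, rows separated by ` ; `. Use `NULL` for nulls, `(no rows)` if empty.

8 | Noa ; 9 | Mira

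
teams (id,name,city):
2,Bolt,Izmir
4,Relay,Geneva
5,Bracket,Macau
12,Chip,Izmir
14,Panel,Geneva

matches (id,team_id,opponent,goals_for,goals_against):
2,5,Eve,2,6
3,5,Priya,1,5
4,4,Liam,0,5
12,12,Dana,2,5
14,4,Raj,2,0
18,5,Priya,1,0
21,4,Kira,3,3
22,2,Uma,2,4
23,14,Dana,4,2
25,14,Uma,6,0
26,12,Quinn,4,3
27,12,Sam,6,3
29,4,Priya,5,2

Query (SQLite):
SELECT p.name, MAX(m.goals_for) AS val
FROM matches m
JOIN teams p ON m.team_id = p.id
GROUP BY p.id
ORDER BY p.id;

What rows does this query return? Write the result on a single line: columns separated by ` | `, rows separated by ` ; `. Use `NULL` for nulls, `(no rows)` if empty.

Bolt | 2 ; Relay | 5 ; Bracket | 2 ; Chip | 6 ; Panel | 6

Join each matches row to its teams via team_id.
Group joined rows by teams.id; compute MAX(m.goals_for) per group.
  2: ids {22} → MAX(m.goals_for)=2
  4: ids {4, 14, 21, 29} → MAX(m.goals_for)=5
  5: ids {2, 3, 18} → MAX(m.goals_for)=2
  12: ids {12, 26, 27} → MAX(m.goals_for)=6
  14: ids {23, 25} → MAX(m.goals_for)=6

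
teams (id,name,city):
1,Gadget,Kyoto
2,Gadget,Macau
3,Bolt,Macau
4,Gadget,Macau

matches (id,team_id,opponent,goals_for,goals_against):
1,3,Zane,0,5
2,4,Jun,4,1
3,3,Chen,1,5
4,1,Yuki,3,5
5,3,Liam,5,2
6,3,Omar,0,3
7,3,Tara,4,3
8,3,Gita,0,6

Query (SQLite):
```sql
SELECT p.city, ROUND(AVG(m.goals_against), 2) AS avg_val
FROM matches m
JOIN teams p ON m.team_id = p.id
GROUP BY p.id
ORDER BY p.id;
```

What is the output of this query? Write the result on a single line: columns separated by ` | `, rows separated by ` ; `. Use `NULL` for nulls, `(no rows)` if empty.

Join each matches row to its teams via team_id.
Group joined rows by teams.id; compute ROUND(AVG(m.goals_against), 2) per group.
  1: ids {4} → ROUND(AVG(m.goals_against), 2)=5
  3: ids {1, 3, 5, 6, 7, 8} → ROUND(AVG(m.goals_against), 2)=4
  4: ids {2} → ROUND(AVG(m.goals_against), 2)=1

Kyoto | 5 ; Macau | 4 ; Macau | 1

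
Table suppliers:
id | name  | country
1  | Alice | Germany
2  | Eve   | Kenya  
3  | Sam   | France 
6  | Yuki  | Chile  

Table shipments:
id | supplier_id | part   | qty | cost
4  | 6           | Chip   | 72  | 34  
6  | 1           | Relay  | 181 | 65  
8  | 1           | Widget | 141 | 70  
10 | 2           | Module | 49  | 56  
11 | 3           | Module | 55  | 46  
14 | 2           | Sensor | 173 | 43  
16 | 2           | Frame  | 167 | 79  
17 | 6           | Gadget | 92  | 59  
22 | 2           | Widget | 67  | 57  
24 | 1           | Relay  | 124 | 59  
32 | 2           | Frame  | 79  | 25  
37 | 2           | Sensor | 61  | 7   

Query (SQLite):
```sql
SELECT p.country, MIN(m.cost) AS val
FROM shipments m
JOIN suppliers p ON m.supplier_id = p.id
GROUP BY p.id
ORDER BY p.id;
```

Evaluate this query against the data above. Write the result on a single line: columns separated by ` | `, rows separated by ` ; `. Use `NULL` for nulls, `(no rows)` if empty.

Germany | 59 ; Kenya | 7 ; France | 46 ; Chile | 34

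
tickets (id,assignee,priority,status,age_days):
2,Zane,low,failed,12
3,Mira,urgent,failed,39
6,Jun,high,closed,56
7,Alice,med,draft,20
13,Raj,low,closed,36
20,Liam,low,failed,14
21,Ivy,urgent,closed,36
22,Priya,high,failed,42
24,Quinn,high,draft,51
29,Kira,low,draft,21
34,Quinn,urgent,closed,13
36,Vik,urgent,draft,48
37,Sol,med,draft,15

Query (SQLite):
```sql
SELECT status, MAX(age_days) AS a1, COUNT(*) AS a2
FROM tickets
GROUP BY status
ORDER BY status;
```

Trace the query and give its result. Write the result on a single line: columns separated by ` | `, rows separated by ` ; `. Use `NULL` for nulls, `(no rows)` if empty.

Group tickets by status.
Per group compute: MAX(age_days), COUNT(*).
  closed: ids {6, 13, 21, 34} → MAX(age_days)=56, COUNT(*)=4
  draft: ids {7, 24, 29, 36, 37} → MAX(age_days)=51, COUNT(*)=5
  failed: ids {2, 3, 20, 22} → MAX(age_days)=42, COUNT(*)=4

closed | 56 | 4 ; draft | 51 | 5 ; failed | 42 | 4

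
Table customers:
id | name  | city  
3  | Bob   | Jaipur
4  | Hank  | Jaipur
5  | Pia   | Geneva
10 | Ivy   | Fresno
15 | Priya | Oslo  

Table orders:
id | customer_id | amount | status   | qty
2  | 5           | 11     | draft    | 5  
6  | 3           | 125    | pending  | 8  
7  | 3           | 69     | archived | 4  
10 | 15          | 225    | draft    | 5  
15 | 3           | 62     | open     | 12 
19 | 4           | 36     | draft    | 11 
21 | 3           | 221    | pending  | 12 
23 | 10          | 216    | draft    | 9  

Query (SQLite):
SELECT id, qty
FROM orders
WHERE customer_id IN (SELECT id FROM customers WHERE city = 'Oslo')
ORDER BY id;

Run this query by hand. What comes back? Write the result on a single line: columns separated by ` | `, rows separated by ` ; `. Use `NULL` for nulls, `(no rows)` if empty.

10 | 5

Inner query: customers.id where city = 'Oslo'.
Outer: keep orders rows whose customer_id is in that set.
Inner query → {15}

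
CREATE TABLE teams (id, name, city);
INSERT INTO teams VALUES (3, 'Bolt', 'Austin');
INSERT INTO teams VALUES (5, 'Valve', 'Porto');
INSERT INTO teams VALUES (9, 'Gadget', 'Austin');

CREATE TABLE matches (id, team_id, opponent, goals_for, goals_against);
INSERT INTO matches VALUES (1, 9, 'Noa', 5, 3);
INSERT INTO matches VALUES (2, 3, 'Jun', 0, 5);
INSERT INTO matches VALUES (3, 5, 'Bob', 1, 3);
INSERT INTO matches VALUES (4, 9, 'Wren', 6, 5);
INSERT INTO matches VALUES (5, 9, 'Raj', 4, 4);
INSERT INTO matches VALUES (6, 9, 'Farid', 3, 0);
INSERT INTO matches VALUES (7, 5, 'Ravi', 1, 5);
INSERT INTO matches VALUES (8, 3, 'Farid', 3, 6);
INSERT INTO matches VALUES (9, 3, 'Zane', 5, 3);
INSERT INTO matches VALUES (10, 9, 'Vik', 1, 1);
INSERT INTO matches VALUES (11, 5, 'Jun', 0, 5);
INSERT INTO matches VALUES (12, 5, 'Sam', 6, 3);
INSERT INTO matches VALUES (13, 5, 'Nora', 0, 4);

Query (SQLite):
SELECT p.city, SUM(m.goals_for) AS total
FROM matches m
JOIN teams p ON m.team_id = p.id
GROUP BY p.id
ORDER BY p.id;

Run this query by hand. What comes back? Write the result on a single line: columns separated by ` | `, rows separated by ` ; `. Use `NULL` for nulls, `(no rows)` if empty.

Join each matches row to its teams via team_id.
Group joined rows by teams.id; compute SUM(m.goals_for) per group.
  3: ids {2, 8, 9} → SUM(m.goals_for)=8
  5: ids {3, 7, 11, 12, 13} → SUM(m.goals_for)=8
  9: ids {1, 4, 5, 6, 10} → SUM(m.goals_for)=19

Austin | 8 ; Porto | 8 ; Austin | 19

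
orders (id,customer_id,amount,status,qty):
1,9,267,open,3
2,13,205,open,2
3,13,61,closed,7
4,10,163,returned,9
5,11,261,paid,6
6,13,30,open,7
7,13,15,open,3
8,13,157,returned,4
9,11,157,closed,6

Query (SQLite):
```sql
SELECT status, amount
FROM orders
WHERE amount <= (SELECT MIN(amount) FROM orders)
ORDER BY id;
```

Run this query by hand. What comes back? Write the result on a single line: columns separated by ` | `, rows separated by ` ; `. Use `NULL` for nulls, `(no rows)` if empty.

open | 15

Scalar subquery: MIN(amount) over all orders rows = 15.
Keep rows where amount <= that value.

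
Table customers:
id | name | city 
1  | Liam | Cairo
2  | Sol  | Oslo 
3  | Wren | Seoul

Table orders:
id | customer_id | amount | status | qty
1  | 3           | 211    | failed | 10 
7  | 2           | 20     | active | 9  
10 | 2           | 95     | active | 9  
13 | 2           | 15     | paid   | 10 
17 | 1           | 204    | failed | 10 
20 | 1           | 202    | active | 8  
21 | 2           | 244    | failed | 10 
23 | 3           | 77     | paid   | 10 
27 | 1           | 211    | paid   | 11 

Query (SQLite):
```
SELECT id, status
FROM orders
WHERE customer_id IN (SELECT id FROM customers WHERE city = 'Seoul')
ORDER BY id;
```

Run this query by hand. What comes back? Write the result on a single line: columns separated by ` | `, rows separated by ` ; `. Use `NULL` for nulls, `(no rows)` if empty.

Inner query: customers.id where city = 'Seoul'.
Outer: keep orders rows whose customer_id is in that set.
Inner query → {3}

1 | failed ; 23 | paid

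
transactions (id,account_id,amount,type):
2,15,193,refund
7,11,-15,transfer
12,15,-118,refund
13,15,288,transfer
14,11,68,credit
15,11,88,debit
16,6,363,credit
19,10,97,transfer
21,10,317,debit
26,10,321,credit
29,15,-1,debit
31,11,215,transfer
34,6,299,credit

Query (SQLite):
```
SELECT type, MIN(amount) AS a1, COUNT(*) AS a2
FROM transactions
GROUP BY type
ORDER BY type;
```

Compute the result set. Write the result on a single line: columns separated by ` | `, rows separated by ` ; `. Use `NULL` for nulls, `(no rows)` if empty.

credit | 68 | 4 ; debit | -1 | 3 ; refund | -118 | 2 ; transfer | -15 | 4

Group transactions by type.
Per group compute: MIN(amount), COUNT(*).
  credit: ids {14, 16, 26, 34} → MIN(amount)=68, COUNT(*)=4
  debit: ids {15, 21, 29} → MIN(amount)=-1, COUNT(*)=3
  refund: ids {2, 12} → MIN(amount)=-118, COUNT(*)=2
  transfer: ids {7, 13, 19, 31} → MIN(amount)=-15, COUNT(*)=4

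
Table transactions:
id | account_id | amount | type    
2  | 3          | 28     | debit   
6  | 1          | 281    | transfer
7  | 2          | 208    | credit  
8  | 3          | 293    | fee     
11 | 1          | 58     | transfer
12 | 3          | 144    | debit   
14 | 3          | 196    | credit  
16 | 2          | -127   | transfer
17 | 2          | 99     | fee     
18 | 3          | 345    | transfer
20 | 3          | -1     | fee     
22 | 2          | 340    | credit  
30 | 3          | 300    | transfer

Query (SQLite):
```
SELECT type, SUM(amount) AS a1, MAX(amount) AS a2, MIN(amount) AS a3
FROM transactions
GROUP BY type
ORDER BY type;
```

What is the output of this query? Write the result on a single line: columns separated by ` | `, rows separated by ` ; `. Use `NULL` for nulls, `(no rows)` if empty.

Group transactions by type.
Per group compute: SUM(amount), MAX(amount), MIN(amount).
  credit: ids {7, 14, 22} → SUM(amount)=744, MAX(amount)=340, MIN(amount)=196
  debit: ids {2, 12} → SUM(amount)=172, MAX(amount)=144, MIN(amount)=28
  fee: ids {8, 17, 20} → SUM(amount)=391, MAX(amount)=293, MIN(amount)=-1
  transfer: ids {6, 11, 16, 18, 30} → SUM(amount)=857, MAX(amount)=345, MIN(amount)=-127

credit | 744 | 340 | 196 ; debit | 172 | 144 | 28 ; fee | 391 | 293 | -1 ; transfer | 857 | 345 | -127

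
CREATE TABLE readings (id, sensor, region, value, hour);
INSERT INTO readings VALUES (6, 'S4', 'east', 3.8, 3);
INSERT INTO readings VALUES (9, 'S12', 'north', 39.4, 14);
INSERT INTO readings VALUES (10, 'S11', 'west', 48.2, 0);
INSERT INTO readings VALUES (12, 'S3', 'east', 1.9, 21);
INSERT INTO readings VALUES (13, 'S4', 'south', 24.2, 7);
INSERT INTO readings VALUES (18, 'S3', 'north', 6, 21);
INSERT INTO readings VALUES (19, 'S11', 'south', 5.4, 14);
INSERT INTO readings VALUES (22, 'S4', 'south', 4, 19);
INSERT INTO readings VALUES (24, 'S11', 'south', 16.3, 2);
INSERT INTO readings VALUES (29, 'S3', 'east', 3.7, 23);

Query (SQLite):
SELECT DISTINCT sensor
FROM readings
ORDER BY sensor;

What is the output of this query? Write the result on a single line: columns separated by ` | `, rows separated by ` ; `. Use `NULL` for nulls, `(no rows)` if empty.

S11 ; S12 ; S3 ; S4

Collect distinct sensor values from readings.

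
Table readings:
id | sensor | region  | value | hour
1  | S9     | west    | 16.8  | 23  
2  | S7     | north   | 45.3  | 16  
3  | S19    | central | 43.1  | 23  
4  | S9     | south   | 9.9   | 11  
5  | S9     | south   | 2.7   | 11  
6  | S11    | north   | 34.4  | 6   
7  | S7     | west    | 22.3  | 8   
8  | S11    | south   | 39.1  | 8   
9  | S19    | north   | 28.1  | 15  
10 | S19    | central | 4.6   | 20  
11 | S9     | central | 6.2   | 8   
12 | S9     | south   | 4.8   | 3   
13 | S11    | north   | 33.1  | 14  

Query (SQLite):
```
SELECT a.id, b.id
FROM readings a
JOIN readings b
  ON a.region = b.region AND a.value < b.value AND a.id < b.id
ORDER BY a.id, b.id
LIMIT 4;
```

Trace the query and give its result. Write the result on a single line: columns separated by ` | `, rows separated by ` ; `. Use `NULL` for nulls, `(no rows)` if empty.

Pairs (a,b) with same region, a.value < b.value, a.id < b.id.
region groups: central:{3,10,11} north:{2,6,9,13} south:{4,5,8,12} west:{1,7}
Ordered by (a.id, b.id); first 4.

1 | 7 ; 4 | 8 ; 5 | 8 ; 5 | 12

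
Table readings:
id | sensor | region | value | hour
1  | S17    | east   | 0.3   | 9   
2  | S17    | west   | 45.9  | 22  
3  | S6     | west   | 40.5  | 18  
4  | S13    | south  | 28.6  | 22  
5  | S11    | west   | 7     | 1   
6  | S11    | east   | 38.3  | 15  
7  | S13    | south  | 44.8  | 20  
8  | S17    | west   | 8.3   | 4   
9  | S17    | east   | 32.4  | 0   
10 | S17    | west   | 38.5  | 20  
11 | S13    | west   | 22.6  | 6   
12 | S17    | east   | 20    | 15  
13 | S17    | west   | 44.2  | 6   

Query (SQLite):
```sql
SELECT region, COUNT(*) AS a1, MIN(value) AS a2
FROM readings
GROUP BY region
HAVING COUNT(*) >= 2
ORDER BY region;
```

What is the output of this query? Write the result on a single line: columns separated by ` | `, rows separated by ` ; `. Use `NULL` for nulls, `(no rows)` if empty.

Group readings by region.
Per group compute: COUNT(*), MIN(value).
HAVING: drop groups with fewer than 2 rows.
  east: ids {1, 6, 9, 12} → COUNT(*)=4, MIN(value)=0.3
  south: ids {4, 7} → COUNT(*)=2, MIN(value)=28.6
  west: ids {2, 3, 5, 8, 10, 11, 13} → COUNT(*)=7, MIN(value)=7

east | 4 | 0.3 ; south | 2 | 28.6 ; west | 7 | 7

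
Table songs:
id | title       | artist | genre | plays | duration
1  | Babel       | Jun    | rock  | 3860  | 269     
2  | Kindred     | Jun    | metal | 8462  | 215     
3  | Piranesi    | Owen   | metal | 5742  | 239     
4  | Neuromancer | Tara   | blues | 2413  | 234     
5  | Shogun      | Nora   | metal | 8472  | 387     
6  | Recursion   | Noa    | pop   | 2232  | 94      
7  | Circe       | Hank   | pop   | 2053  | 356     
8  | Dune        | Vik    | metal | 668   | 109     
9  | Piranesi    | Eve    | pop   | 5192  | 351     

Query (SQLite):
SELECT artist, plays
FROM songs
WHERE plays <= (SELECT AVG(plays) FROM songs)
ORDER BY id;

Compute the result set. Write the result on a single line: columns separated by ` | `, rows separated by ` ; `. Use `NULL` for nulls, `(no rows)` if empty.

Jun | 3860 ; Tara | 2413 ; Noa | 2232 ; Hank | 2053 ; Vik | 668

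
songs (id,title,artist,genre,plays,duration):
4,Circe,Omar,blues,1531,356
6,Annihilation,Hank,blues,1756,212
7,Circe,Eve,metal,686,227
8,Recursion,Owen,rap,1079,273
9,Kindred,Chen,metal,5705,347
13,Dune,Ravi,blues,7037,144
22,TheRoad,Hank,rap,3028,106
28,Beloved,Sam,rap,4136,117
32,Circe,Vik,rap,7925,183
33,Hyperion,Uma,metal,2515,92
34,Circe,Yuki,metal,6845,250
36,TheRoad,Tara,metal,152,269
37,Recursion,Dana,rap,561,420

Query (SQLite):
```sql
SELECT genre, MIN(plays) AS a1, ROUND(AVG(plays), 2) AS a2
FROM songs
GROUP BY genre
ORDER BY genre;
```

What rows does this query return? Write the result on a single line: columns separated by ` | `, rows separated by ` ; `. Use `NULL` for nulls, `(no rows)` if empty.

blues | 1531 | 3441.33 ; metal | 152 | 3180.6 ; rap | 561 | 3345.8

Group songs by genre.
Per group compute: MIN(plays), ROUND(AVG(plays), 2).
  blues: ids {4, 6, 13} → MIN(plays)=1531, ROUND(AVG(plays), 2)=3441.33
  metal: ids {7, 9, 33, 34, 36} → MIN(plays)=152, ROUND(AVG(plays), 2)=3180.6
  rap: ids {8, 22, 28, 32, 37} → MIN(plays)=561, ROUND(AVG(plays), 2)=3345.8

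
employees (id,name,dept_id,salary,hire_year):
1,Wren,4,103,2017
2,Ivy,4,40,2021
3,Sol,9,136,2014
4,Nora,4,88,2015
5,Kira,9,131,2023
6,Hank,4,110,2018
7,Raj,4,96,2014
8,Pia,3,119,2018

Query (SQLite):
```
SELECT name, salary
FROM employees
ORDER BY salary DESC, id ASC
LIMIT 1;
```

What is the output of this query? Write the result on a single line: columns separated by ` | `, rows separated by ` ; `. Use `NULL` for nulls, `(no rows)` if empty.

Sol | 136

Sort by salary desc, tiebreak id asc: (136, id=3), (131, id=5), (119, id=8), (110, id=6) …. Take first 1.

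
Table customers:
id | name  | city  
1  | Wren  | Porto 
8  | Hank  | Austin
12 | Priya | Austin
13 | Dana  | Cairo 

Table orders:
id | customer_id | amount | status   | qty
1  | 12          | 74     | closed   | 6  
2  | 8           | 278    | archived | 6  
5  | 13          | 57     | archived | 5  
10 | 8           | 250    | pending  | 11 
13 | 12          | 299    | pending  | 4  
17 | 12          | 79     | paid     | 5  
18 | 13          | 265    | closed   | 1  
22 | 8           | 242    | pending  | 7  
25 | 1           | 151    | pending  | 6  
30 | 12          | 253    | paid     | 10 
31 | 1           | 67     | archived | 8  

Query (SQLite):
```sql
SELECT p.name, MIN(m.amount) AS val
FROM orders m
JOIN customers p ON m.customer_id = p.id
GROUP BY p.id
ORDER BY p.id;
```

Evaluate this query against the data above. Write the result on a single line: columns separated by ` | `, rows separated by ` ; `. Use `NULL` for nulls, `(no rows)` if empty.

Wren | 67 ; Hank | 242 ; Priya | 74 ; Dana | 57

Join each orders row to its customers via customer_id.
Group joined rows by customers.id; compute MIN(m.amount) per group.
  1: ids {25, 31} → MIN(m.amount)=67
  8: ids {2, 10, 22} → MIN(m.amount)=242
  12: ids {1, 13, 17, 30} → MIN(m.amount)=74
  13: ids {5, 18} → MIN(m.amount)=57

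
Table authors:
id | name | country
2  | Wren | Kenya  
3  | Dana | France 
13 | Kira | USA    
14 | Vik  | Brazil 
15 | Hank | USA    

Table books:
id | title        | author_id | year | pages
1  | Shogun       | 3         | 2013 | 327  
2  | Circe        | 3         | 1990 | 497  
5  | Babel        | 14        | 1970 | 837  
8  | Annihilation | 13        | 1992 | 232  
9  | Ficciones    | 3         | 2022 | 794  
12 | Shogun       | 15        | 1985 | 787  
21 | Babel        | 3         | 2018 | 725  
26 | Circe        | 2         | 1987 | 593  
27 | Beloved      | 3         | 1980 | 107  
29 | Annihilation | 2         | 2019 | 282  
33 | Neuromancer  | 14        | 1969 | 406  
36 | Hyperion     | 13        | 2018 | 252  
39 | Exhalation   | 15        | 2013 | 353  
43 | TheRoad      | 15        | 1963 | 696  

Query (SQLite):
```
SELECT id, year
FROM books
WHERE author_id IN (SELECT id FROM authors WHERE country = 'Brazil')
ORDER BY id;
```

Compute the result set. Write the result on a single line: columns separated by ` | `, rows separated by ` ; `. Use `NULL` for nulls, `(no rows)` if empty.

5 | 1970 ; 33 | 1969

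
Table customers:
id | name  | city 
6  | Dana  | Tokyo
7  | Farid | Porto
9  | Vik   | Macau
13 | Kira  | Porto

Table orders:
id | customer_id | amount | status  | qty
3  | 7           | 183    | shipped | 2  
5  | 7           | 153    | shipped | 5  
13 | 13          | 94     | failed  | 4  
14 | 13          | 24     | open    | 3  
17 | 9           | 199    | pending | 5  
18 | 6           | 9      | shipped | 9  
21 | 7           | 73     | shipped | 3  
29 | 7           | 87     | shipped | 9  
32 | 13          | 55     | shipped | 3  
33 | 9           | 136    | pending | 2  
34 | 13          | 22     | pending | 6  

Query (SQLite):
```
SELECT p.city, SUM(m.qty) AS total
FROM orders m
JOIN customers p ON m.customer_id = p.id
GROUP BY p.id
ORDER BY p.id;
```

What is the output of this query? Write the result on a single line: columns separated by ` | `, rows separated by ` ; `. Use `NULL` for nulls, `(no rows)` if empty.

Join each orders row to its customers via customer_id.
Group joined rows by customers.id; compute SUM(m.qty) per group.
  6: ids {18} → SUM(m.qty)=9
  7: ids {3, 5, 21, 29} → SUM(m.qty)=19
  9: ids {17, 33} → SUM(m.qty)=7
  13: ids {13, 14, 32, 34} → SUM(m.qty)=16

Tokyo | 9 ; Porto | 19 ; Macau | 7 ; Porto | 16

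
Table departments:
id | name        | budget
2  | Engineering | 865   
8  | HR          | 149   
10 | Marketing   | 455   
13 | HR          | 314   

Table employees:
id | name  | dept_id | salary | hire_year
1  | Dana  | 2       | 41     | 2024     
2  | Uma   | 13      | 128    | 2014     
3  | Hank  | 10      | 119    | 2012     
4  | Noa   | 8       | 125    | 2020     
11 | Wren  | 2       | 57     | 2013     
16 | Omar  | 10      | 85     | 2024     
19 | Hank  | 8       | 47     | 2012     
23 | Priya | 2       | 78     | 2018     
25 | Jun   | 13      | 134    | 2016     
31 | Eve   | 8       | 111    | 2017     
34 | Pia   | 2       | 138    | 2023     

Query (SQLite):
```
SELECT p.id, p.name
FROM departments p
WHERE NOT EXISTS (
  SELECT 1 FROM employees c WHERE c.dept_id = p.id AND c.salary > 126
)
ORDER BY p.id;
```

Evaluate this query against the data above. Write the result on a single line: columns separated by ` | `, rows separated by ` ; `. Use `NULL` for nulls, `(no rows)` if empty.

For each departments row, check whether any employees with matching dept_id has salary > 126.
Keep rows where that is false.

8 | HR ; 10 | Marketing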